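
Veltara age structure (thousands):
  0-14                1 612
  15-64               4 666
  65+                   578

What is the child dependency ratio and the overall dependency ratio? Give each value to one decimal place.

Youth dependency ratio: 34.5
Total dependency ratio: 46.9

Youth dependency ratio = 1 612 / 4 666 × 100 = 34.5
Total dependency ratio = (1 612 + 578) / 4 666 × 100 = 2 190 / 4 666 × 100 = 46.9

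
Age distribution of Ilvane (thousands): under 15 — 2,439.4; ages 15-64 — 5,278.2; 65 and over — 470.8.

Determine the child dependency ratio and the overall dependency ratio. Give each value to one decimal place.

Youth dependency ratio = 2,439.4 / 5,278.2 × 100 = 46.2
Total dependency ratio = (2,439.4 + 470.8) / 5,278.2 × 100 = 2,910.2 / 5,278.2 × 100 = 55.1

Youth dependency ratio: 46.2
Total dependency ratio: 55.1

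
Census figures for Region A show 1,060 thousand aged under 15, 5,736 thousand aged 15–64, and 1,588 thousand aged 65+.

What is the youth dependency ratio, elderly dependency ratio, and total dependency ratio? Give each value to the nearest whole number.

Youth dependency ratio = 1,060 / 5,736 × 100 = 18
Old-age dependency ratio = 1,588 / 5,736 × 100 = 28
Total dependency ratio = (1,060 + 1,588) / 5,736 × 100 = 2,648 / 5,736 × 100 = 46

Youth dependency ratio: 18
Old-age dependency ratio: 28
Total dependency ratio: 46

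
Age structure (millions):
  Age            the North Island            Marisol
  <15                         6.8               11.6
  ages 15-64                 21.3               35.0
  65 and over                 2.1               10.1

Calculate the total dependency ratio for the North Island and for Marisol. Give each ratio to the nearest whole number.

the North Island: 42
Marisol: 62

the North Island: (6.8 + 2.1) / 21.3 × 100 = 8.9 / 21.3 × 100 = 42
Marisol: (11.6 + 10.1) / 35.0 × 100 = 21.7 / 35.0 × 100 = 62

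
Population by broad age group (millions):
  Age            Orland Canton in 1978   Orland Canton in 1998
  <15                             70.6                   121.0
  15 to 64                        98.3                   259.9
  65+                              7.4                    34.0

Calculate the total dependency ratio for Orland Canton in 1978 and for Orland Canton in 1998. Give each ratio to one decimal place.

Orland Canton in 1978: 79.3
Orland Canton in 1998: 59.6

Orland Canton in 1978: (70.6 + 7.4) / 98.3 × 100 = 78.0 / 98.3 × 100 = 79.3
Orland Canton in 1998: (121.0 + 34.0) / 259.9 × 100 = 155.0 / 259.9 × 100 = 59.6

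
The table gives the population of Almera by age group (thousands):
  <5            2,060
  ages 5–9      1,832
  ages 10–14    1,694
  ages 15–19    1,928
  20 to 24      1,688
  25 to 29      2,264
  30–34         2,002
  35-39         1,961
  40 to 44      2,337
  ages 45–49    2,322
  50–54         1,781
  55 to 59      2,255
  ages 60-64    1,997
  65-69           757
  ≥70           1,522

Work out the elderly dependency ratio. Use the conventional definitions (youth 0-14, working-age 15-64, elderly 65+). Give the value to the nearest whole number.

Old-age dependency ratio: 11

0–14: 2,060 + 1,832 + 1,694 = 5,586
15–64: 1,928 + 1,688 + 2,264 + 2,002 + 1,961 + 2,337 + 2,322 + 1,781 + 2,255 + 1,997 = 20,535
65+: 757 + 1,522 = 2,279
Old-age dependency ratio = 2,279 / 20,535 × 100 = 11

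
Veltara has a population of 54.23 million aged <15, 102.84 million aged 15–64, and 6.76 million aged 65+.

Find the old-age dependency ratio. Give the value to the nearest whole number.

Old-age dependency ratio: 7

Old-age dependency ratio = 6.76 / 102.84 × 100 = 7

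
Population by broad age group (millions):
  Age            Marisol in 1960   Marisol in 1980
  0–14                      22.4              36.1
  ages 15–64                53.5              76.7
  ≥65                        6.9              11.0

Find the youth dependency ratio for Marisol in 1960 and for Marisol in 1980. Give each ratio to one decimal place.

Marisol in 1960: 41.9
Marisol in 1980: 47.1

Marisol in 1960: 22.4 / 53.5 × 100 = 41.9
Marisol in 1980: 36.1 / 76.7 × 100 = 47.1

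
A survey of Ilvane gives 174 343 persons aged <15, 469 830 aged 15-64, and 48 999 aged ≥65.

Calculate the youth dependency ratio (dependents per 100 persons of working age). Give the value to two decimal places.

Youth dependency ratio: 37.11

Youth dependency ratio = 174 343 / 469 830 × 100 = 37.11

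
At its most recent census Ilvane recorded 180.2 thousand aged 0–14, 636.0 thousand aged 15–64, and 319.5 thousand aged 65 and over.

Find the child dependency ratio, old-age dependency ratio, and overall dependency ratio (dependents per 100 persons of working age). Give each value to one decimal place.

Youth dependency ratio: 28.3
Old-age dependency ratio: 50.2
Total dependency ratio: 78.6

Youth dependency ratio = 180.2 / 636.0 × 100 = 28.3
Old-age dependency ratio = 319.5 / 636.0 × 100 = 50.2
Total dependency ratio = (180.2 + 319.5) / 636.0 × 100 = 499.7 / 636.0 × 100 = 78.6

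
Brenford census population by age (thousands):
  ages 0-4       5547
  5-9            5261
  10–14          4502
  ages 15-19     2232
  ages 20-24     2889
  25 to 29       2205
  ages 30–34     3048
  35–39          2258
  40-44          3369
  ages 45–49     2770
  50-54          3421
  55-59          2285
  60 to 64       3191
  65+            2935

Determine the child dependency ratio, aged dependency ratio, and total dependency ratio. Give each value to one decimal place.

Youth dependency ratio: 55.3
Old-age dependency ratio: 10.6
Total dependency ratio: 65.9

0–14: 5547 + 5261 + 4502 = 15310
15–64: 2232 + 2889 + 2205 + 3048 + 2258 + 3369 + 2770 + 3421 + 2285 + 3191 = 27668
65+: 2935
Youth dependency ratio = 15310 / 27668 × 100 = 55.3
Old-age dependency ratio = 2935 / 27668 × 100 = 10.6
Total dependency ratio = (15310 + 2935) / 27668 × 100 = 18245 / 27668 × 100 = 65.9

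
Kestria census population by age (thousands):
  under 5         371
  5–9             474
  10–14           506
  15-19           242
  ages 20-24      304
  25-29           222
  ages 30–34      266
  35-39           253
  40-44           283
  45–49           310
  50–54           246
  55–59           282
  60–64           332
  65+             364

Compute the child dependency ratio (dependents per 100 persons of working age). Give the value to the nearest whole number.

0–14: 371 + 474 + 506 = 1 351
15–64: 242 + 304 + 222 + 266 + 253 + 283 + 310 + 246 + 282 + 332 = 2 740
65+: 364
Youth dependency ratio = 1 351 / 2 740 × 100 = 49

Youth dependency ratio: 49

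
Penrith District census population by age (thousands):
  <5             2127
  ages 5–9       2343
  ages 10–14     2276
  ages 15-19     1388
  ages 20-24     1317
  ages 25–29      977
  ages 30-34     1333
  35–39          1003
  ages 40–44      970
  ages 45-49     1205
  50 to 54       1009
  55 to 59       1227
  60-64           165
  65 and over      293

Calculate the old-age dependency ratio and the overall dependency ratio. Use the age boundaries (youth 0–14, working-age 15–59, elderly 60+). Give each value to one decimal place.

0–14: 2127 + 2343 + 2276 = 6746
15–59: 1388 + 1317 + 977 + 1333 + 1003 + 970 + 1205 + 1009 + 1227 = 10429
60+: 165 + 293 = 458
Old-age dependency ratio = 458 / 10429 × 100 = 4.4
Total dependency ratio = (6746 + 458) / 10429 × 100 = 7204 / 10429 × 100 = 69.1

Old-age dependency ratio: 4.4
Total dependency ratio: 69.1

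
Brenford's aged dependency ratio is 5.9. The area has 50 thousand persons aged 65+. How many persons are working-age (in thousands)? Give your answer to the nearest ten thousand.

Old-age dependency ratio = elderly / working-age × 100
5.9 = 50 / W × 100
⇒ 850

Working-age: 850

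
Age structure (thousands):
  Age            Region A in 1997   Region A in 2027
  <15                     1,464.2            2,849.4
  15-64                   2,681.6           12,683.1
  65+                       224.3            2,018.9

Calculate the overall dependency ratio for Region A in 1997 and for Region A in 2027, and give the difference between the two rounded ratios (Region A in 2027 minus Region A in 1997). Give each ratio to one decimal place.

Region A in 1997: (1,464.2 + 224.3) / 2,681.6 × 100 = 1,688.5 / 2,681.6 × 100 = 63.0
Region A in 2027: (2,849.4 + 2,018.9) / 12,683.1 × 100 = 4,868.3 / 12,683.1 × 100 = 38.4

Region A in 1997: 63.0
Region A in 2027: 38.4
Difference: -24.6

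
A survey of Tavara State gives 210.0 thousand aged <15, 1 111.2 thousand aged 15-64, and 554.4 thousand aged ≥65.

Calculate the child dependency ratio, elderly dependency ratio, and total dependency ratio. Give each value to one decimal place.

Youth dependency ratio: 18.9
Old-age dependency ratio: 49.9
Total dependency ratio: 68.8

Youth dependency ratio = 210.0 / 1 111.2 × 100 = 18.9
Old-age dependency ratio = 554.4 / 1 111.2 × 100 = 49.9
Total dependency ratio = (210.0 + 554.4) / 1 111.2 × 100 = 764.4 / 1 111.2 × 100 = 68.8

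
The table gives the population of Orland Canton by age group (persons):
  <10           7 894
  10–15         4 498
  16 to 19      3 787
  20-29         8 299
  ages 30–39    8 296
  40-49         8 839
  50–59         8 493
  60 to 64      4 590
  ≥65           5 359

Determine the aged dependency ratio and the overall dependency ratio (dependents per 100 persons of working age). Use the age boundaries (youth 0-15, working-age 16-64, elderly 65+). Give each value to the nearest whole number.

0–15: 7 894 + 4 498 = 12 392
16–64: 3 787 + 8 299 + 8 296 + 8 839 + 8 493 + 4 590 = 42 304
65+: 5 359
Old-age dependency ratio = 5 359 / 42 304 × 100 = 13
Total dependency ratio = (12 392 + 5 359) / 42 304 × 100 = 17 751 / 42 304 × 100 = 42

Old-age dependency ratio: 13
Total dependency ratio: 42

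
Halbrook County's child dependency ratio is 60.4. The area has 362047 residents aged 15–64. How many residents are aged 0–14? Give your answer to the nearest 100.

Aged 0–14: 218700

Youth dependency ratio = youth / working-age × 100
60.4 = Y / 362047 × 100
⇒ 218700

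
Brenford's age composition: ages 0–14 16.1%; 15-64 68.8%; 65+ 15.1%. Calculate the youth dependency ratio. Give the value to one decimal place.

Youth dependency ratio = 16.1 / 68.8 × 100 = 23.4

Youth dependency ratio: 23.4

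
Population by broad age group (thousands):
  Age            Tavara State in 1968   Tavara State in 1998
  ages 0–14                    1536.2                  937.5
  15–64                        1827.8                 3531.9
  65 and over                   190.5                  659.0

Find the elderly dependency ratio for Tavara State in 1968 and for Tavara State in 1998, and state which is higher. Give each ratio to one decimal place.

Tavara State in 1968: 190.5 / 1827.8 × 100 = 10.4
Tavara State in 1998: 659.0 / 3531.9 × 100 = 18.7

Tavara State in 1968: 10.4
Tavara State in 1998: 18.7
Higher: Tavara State in 1998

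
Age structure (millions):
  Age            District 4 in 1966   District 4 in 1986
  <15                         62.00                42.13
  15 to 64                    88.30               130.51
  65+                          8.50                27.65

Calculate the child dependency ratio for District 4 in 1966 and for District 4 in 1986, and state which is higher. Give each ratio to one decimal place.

District 4 in 1966: 62.00 / 88.30 × 100 = 70.2
District 4 in 1986: 42.13 / 130.51 × 100 = 32.3

District 4 in 1966: 70.2
District 4 in 1986: 32.3
Higher: District 4 in 1966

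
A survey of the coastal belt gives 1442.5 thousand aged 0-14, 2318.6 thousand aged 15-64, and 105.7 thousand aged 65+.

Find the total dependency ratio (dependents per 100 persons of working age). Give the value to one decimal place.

Total dependency ratio = (1442.5 + 105.7) / 2318.6 × 100 = 1548.2 / 2318.6 × 100 = 66.8

Total dependency ratio: 66.8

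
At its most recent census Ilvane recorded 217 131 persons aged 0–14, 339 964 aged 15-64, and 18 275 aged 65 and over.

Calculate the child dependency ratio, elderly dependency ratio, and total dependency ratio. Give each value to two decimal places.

Youth dependency ratio: 63.87
Old-age dependency ratio: 5.38
Total dependency ratio: 69.24

Youth dependency ratio = 217 131 / 339 964 × 100 = 63.87
Old-age dependency ratio = 18 275 / 339 964 × 100 = 5.38
Total dependency ratio = (217 131 + 18 275) / 339 964 × 100 = 235 406 / 339 964 × 100 = 69.24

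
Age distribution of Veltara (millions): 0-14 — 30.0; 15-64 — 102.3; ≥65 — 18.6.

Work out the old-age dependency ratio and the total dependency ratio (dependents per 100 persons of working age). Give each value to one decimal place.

Old-age dependency ratio = 18.6 / 102.3 × 100 = 18.2
Total dependency ratio = (30.0 + 18.6) / 102.3 × 100 = 48.6 / 102.3 × 100 = 47.5

Old-age dependency ratio: 18.2
Total dependency ratio: 47.5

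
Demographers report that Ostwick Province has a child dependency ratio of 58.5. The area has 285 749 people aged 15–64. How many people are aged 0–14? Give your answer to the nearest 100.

Youth dependency ratio = youth / working-age × 100
58.5 = Y / 285 749 × 100
⇒ 167 200

Aged 0–14: 167 200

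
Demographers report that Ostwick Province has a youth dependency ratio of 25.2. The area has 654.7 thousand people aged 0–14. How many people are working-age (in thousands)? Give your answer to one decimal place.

Youth dependency ratio = youth / working-age × 100
25.2 = 654.7 / W × 100
⇒ 2598.0

Working-age: 2598.0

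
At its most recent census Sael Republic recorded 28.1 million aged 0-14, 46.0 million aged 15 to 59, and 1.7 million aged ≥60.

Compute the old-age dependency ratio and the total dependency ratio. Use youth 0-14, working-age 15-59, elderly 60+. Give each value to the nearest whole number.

Old-age dependency ratio = 1.7 / 46.0 × 100 = 4
Total dependency ratio = (28.1 + 1.7) / 46.0 × 100 = 29.8 / 46.0 × 100 = 65

Old-age dependency ratio: 4
Total dependency ratio: 65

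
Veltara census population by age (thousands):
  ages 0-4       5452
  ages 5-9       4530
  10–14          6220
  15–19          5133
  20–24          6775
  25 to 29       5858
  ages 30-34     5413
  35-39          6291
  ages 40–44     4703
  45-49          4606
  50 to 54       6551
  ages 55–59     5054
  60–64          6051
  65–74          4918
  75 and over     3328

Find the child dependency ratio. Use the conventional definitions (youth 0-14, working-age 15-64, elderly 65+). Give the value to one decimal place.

0–14: 5452 + 4530 + 6220 = 16202
15–64: 5133 + 6775 + 5858 + 5413 + 6291 + 4703 + 4606 + 6551 + 5054 + 6051 = 56435
65+: 4918 + 3328 = 8246
Youth dependency ratio = 16202 / 56435 × 100 = 28.7

Youth dependency ratio: 28.7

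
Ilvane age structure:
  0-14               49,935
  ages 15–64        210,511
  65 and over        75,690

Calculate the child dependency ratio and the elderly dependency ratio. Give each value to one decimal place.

Youth dependency ratio: 23.7
Old-age dependency ratio: 36.0

Youth dependency ratio = 49,935 / 210,511 × 100 = 23.7
Old-age dependency ratio = 75,690 / 210,511 × 100 = 36.0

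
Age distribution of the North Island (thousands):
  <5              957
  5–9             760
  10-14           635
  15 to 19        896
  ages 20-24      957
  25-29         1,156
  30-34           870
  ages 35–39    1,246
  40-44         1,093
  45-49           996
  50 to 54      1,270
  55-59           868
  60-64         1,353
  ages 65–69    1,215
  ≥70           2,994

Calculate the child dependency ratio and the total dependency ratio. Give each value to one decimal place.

0–14: 957 + 760 + 635 = 2,352
15–64: 896 + 957 + 1,156 + 870 + 1,246 + 1,093 + 996 + 1,270 + 868 + 1,353 = 10,705
65+: 1,215 + 2,994 = 4,209
Youth dependency ratio = 2,352 / 10,705 × 100 = 22.0
Total dependency ratio = (2,352 + 4,209) / 10,705 × 100 = 6,561 / 10,705 × 100 = 61.3

Youth dependency ratio: 22.0
Total dependency ratio: 61.3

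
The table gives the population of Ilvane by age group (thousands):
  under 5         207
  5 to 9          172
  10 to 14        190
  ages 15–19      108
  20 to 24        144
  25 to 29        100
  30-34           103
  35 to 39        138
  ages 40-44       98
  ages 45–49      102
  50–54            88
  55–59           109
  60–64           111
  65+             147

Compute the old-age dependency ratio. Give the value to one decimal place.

0–14: 207 + 172 + 190 = 569
15–64: 108 + 144 + 100 + 103 + 138 + 98 + 102 + 88 + 109 + 111 = 1 101
65+: 147
Old-age dependency ratio = 147 / 1 101 × 100 = 13.4

Old-age dependency ratio: 13.4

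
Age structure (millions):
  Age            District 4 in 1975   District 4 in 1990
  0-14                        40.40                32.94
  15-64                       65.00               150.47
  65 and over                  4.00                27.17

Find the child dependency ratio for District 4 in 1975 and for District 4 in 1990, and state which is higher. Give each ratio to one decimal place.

District 4 in 1975: 62.2
District 4 in 1990: 21.9
Higher: District 4 in 1975

District 4 in 1975: 40.40 / 65.00 × 100 = 62.2
District 4 in 1990: 32.94 / 150.47 × 100 = 21.9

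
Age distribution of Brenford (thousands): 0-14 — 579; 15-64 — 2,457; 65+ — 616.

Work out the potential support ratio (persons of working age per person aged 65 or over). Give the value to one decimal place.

Potential support ratio: 4.0

Potential support ratio = 2,457 / 616 = 4.0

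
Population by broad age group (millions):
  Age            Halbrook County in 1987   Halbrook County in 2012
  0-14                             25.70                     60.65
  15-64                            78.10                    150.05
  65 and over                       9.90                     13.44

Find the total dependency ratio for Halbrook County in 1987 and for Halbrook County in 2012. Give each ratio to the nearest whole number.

Halbrook County in 1987: (25.70 + 9.90) / 78.10 × 100 = 35.60 / 78.10 × 100 = 46
Halbrook County in 2012: (60.65 + 13.44) / 150.05 × 100 = 74.09 / 150.05 × 100 = 49

Halbrook County in 1987: 46
Halbrook County in 2012: 49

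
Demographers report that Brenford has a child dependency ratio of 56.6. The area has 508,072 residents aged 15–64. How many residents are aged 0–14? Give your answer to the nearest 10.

Youth dependency ratio = youth / working-age × 100
56.6 = Y / 508,072 × 100
⇒ 287,570

Aged 0–14: 287,570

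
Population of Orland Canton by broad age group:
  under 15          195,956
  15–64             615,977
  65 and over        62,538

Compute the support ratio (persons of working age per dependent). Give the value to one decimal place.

Support ratio = 615,977 / (195,956 + 62,538) = 615,977 / 258,494 = 2.4

Support ratio: 2.4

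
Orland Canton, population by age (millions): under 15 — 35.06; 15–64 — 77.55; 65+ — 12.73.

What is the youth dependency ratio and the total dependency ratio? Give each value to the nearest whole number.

Youth dependency ratio = 35.06 / 77.55 × 100 = 45
Total dependency ratio = (35.06 + 12.73) / 77.55 × 100 = 47.79 / 77.55 × 100 = 62

Youth dependency ratio: 45
Total dependency ratio: 62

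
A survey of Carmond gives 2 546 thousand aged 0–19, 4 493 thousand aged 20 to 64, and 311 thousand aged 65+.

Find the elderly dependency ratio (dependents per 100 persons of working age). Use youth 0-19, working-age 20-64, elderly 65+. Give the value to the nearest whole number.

Old-age dependency ratio: 7

Old-age dependency ratio = 311 / 4 493 × 100 = 7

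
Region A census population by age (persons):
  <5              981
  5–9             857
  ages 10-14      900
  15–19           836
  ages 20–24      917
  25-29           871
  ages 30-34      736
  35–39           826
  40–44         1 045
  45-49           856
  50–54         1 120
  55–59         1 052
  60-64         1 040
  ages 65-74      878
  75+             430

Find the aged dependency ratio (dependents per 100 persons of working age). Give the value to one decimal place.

Old-age dependency ratio: 14.1

0–14: 981 + 857 + 900 = 2 738
15–64: 836 + 917 + 871 + 736 + 826 + 1 045 + 856 + 1 120 + 1 052 + 1 040 = 9 299
65+: 878 + 430 = 1 308
Old-age dependency ratio = 1 308 / 9 299 × 100 = 14.1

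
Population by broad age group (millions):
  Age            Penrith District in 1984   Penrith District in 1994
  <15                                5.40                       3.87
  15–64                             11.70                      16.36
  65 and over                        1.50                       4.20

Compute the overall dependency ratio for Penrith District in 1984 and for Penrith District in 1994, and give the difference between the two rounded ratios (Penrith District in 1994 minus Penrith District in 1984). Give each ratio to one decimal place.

Penrith District in 1984: (5.40 + 1.50) / 11.70 × 100 = 6.90 / 11.70 × 100 = 59.0
Penrith District in 1994: (3.87 + 4.20) / 16.36 × 100 = 8.07 / 16.36 × 100 = 49.3

Penrith District in 1984: 59.0
Penrith District in 1994: 49.3
Difference: -9.7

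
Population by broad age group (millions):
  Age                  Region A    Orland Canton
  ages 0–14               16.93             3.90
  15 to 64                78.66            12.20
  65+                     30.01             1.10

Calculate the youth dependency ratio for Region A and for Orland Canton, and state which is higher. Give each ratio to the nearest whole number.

Region A: 22
Orland Canton: 32
Higher: Orland Canton

Region A: 16.93 / 78.66 × 100 = 22
Orland Canton: 3.90 / 12.20 × 100 = 32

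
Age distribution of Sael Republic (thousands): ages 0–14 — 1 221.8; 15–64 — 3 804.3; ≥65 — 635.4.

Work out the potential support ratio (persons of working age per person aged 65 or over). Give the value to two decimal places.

Potential support ratio: 5.99

Potential support ratio = 3 804.3 / 635.4 = 5.99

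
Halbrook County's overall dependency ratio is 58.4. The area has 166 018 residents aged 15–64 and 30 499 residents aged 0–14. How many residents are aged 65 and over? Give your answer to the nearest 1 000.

Aged 65 and over: 66 000

Total dependency ratio = (youth + elderly) / working-age × 100
58.4 = (30 499 + E) / 166 018 × 100
⇒ 66 000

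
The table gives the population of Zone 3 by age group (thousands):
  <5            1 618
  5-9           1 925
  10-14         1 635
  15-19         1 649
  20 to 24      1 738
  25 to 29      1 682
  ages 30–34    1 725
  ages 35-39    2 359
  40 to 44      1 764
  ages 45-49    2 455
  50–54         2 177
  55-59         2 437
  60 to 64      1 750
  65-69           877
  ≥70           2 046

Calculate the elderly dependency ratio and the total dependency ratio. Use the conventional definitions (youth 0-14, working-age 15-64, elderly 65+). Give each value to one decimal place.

0–14: 1 618 + 1 925 + 1 635 = 5 178
15–64: 1 649 + 1 738 + 1 682 + 1 725 + 2 359 + 1 764 + 2 455 + 2 177 + 2 437 + 1 750 = 19 736
65+: 877 + 2 046 = 2 923
Old-age dependency ratio = 2 923 / 19 736 × 100 = 14.8
Total dependency ratio = (5 178 + 2 923) / 19 736 × 100 = 8 101 / 19 736 × 100 = 41.0

Old-age dependency ratio: 14.8
Total dependency ratio: 41.0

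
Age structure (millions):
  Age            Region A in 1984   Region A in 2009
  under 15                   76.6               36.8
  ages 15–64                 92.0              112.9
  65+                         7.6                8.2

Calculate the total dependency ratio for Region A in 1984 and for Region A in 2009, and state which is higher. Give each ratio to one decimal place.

Region A in 1984: (76.6 + 7.6) / 92.0 × 100 = 84.2 / 92.0 × 100 = 91.5
Region A in 2009: (36.8 + 8.2) / 112.9 × 100 = 45.0 / 112.9 × 100 = 39.9

Region A in 1984: 91.5
Region A in 2009: 39.9
Higher: Region A in 1984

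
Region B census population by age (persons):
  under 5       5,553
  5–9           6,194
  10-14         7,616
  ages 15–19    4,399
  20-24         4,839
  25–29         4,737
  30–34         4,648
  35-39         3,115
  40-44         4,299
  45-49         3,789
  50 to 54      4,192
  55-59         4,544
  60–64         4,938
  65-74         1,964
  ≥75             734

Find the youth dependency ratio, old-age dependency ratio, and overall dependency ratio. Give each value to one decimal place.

0–14: 5,553 + 6,194 + 7,616 = 19,363
15–64: 4,399 + 4,839 + 4,737 + 4,648 + 3,115 + 4,299 + 3,789 + 4,192 + 4,544 + 4,938 = 43,500
65+: 1,964 + 734 = 2,698
Youth dependency ratio = 19,363 / 43,500 × 100 = 44.5
Old-age dependency ratio = 2,698 / 43,500 × 100 = 6.2
Total dependency ratio = (19,363 + 2,698) / 43,500 × 100 = 22,061 / 43,500 × 100 = 50.7

Youth dependency ratio: 44.5
Old-age dependency ratio: 6.2
Total dependency ratio: 50.7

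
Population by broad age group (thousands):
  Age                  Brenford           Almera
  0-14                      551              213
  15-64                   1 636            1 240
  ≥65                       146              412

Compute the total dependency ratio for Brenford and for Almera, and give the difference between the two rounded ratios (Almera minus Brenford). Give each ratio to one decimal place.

Brenford: (551 + 146) / 1 636 × 100 = 697 / 1 636 × 100 = 42.6
Almera: (213 + 412) / 1 240 × 100 = 625 / 1 240 × 100 = 50.4

Brenford: 42.6
Almera: 50.4
Difference: +7.8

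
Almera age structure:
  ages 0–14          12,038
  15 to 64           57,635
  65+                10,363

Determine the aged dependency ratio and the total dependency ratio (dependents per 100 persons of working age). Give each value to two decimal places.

Old-age dependency ratio = 10,363 / 57,635 × 100 = 17.98
Total dependency ratio = (12,038 + 10,363) / 57,635 × 100 = 22,401 / 57,635 × 100 = 38.87

Old-age dependency ratio: 17.98
Total dependency ratio: 38.87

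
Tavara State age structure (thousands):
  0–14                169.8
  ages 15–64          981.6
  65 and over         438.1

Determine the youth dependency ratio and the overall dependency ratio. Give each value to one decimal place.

Youth dependency ratio = 169.8 / 981.6 × 100 = 17.3
Total dependency ratio = (169.8 + 438.1) / 981.6 × 100 = 607.9 / 981.6 × 100 = 61.9

Youth dependency ratio: 17.3
Total dependency ratio: 61.9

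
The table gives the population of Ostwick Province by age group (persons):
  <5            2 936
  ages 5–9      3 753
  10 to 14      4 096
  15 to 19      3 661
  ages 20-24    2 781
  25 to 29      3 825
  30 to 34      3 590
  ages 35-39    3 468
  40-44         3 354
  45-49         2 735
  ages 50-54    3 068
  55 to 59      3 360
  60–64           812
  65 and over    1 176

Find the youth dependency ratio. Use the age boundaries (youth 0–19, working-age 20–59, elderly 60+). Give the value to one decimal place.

Youth dependency ratio: 55.2

0–19: 2 936 + 3 753 + 4 096 + 3 661 = 14 446
20–59: 2 781 + 3 825 + 3 590 + 3 468 + 3 354 + 2 735 + 3 068 + 3 360 = 26 181
60+: 812 + 1 176 = 1 988
Youth dependency ratio = 14 446 / 26 181 × 100 = 55.2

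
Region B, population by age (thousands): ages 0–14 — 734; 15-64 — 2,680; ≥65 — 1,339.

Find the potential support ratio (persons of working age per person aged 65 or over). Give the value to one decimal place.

Potential support ratio: 2.0

Potential support ratio = 2,680 / 1,339 = 2.0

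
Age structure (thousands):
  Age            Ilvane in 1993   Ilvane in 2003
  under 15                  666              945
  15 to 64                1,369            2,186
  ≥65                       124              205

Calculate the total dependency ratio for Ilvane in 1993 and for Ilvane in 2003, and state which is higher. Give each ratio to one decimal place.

Ilvane in 1993: (666 + 124) / 1,369 × 100 = 790 / 1,369 × 100 = 57.7
Ilvane in 2003: (945 + 205) / 2,186 × 100 = 1,150 / 2,186 × 100 = 52.6

Ilvane in 1993: 57.7
Ilvane in 2003: 52.6
Higher: Ilvane in 1993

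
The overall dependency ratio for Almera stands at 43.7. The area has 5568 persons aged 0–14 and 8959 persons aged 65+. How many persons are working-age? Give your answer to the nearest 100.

Total dependency ratio = (youth + elderly) / working-age × 100
43.7 = (5568 + 8959) / W × 100
⇒ 33200

Working-age: 33200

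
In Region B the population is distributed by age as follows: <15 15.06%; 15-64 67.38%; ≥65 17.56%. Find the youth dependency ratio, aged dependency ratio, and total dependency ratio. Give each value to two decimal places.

Youth dependency ratio: 22.35
Old-age dependency ratio: 26.06
Total dependency ratio: 48.41

Youth dependency ratio = 15.06 / 67.38 × 100 = 22.35
Old-age dependency ratio = 17.56 / 67.38 × 100 = 26.06
Total dependency ratio = (15.06 + 17.56) / 67.38 × 100 = 32.62 / 67.38 × 100 = 48.41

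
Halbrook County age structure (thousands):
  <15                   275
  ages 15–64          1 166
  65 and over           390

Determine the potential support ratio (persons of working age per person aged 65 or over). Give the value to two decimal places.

Potential support ratio: 2.99

Potential support ratio = 1 166 / 390 = 2.99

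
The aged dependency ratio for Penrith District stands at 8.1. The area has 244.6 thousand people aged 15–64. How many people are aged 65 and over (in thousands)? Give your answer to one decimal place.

Old-age dependency ratio = elderly / working-age × 100
8.1 = E / 244.6 × 100
⇒ 19.8

Aged 65 and over: 19.8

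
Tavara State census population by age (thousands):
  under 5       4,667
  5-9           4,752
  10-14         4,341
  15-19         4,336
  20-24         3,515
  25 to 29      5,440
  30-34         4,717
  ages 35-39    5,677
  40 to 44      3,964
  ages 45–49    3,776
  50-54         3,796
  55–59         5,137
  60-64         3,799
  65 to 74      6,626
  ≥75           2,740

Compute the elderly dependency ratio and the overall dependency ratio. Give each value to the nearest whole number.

Old-age dependency ratio: 21
Total dependency ratio: 52

0–14: 4,667 + 4,752 + 4,341 = 13,760
15–64: 4,336 + 3,515 + 5,440 + 4,717 + 5,677 + 3,964 + 3,776 + 3,796 + 5,137 + 3,799 = 44,157
65+: 6,626 + 2,740 = 9,366
Old-age dependency ratio = 9,366 / 44,157 × 100 = 21
Total dependency ratio = (13,760 + 9,366) / 44,157 × 100 = 23,126 / 44,157 × 100 = 52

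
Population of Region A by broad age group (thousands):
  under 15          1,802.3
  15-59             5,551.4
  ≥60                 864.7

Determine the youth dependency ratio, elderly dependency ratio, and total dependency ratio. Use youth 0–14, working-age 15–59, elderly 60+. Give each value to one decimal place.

Youth dependency ratio = 1,802.3 / 5,551.4 × 100 = 32.5
Old-age dependency ratio = 864.7 / 5,551.4 × 100 = 15.6
Total dependency ratio = (1,802.3 + 864.7) / 5,551.4 × 100 = 2,667.0 / 5,551.4 × 100 = 48.0

Youth dependency ratio: 32.5
Old-age dependency ratio: 15.6
Total dependency ratio: 48.0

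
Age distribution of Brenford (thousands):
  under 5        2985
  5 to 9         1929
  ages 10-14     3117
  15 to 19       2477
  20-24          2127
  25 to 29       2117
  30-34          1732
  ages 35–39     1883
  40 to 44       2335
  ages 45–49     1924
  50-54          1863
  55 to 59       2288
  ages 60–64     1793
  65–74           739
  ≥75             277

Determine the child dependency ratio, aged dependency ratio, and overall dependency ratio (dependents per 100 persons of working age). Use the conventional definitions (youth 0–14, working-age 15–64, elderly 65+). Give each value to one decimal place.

0–14: 2985 + 1929 + 3117 = 8031
15–64: 2477 + 2127 + 2117 + 1732 + 1883 + 2335 + 1924 + 1863 + 2288 + 1793 = 20539
65+: 739 + 277 = 1016
Youth dependency ratio = 8031 / 20539 × 100 = 39.1
Old-age dependency ratio = 1016 / 20539 × 100 = 4.9
Total dependency ratio = (8031 + 1016) / 20539 × 100 = 9047 / 20539 × 100 = 44.0

Youth dependency ratio: 39.1
Old-age dependency ratio: 4.9
Total dependency ratio: 44.0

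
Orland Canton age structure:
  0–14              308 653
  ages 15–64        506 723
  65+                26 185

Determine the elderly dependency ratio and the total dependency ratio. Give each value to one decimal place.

Old-age dependency ratio: 5.2
Total dependency ratio: 66.1

Old-age dependency ratio = 26 185 / 506 723 × 100 = 5.2
Total dependency ratio = (308 653 + 26 185) / 506 723 × 100 = 334 838 / 506 723 × 100 = 66.1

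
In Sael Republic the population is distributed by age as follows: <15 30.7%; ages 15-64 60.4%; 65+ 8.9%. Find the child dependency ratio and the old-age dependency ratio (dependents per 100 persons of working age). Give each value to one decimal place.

Youth dependency ratio: 50.8
Old-age dependency ratio: 14.7

Youth dependency ratio = 30.7 / 60.4 × 100 = 50.8
Old-age dependency ratio = 8.9 / 60.4 × 100 = 14.7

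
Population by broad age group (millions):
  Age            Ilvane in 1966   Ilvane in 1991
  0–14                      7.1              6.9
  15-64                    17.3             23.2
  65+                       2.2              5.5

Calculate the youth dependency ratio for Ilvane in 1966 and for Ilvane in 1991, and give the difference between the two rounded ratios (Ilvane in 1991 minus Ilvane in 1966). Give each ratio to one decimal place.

Ilvane in 1966: 7.1 / 17.3 × 100 = 41.0
Ilvane in 1991: 6.9 / 23.2 × 100 = 29.7

Ilvane in 1966: 41.0
Ilvane in 1991: 29.7
Difference: -11.3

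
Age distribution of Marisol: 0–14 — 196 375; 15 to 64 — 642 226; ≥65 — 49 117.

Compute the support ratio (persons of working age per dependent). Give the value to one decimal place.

Support ratio = 642 226 / (196 375 + 49 117) = 642 226 / 245 492 = 2.6

Support ratio: 2.6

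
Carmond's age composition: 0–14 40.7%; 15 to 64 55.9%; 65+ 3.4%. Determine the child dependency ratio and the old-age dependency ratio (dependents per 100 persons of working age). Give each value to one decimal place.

Youth dependency ratio: 72.8
Old-age dependency ratio: 6.1

Youth dependency ratio = 40.7 / 55.9 × 100 = 72.8
Old-age dependency ratio = 3.4 / 55.9 × 100 = 6.1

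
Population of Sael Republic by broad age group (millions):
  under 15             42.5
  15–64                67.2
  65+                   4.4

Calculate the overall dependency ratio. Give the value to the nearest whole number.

Total dependency ratio = (42.5 + 4.4) / 67.2 × 100 = 46.9 / 67.2 × 100 = 70

Total dependency ratio: 70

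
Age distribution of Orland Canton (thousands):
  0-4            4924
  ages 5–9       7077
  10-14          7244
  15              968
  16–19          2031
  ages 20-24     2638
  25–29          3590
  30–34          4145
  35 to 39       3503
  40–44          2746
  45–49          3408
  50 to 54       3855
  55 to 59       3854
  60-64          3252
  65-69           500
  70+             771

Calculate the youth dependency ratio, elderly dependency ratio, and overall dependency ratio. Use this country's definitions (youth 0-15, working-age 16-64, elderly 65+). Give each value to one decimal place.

0–15: 4924 + 7077 + 7244 + 968 = 20213
16–64: 2031 + 2638 + 3590 + 4145 + 3503 + 2746 + 3408 + 3855 + 3854 + 3252 = 33022
65+: 500 + 771 = 1271
Youth dependency ratio = 20213 / 33022 × 100 = 61.2
Old-age dependency ratio = 1271 / 33022 × 100 = 3.8
Total dependency ratio = (20213 + 1271) / 33022 × 100 = 21484 / 33022 × 100 = 65.1

Youth dependency ratio: 61.2
Old-age dependency ratio: 3.8
Total dependency ratio: 65.1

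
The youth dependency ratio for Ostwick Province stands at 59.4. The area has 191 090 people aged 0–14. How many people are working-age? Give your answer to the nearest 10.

Working-age: 321 700

Youth dependency ratio = youth / working-age × 100
59.4 = 191 090 / W × 100
⇒ 321 700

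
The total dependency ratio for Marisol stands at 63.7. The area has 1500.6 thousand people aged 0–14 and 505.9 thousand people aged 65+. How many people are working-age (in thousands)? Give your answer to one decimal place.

Working-age: 3149.9

Total dependency ratio = (youth + elderly) / working-age × 100
63.7 = (1500.6 + 505.9) / W × 100
⇒ 3149.9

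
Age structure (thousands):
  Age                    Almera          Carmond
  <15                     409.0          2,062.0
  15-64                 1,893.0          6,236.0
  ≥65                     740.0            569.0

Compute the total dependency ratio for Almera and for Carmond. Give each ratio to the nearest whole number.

Almera: 61
Carmond: 42

Almera: (409.0 + 740.0) / 1,893.0 × 100 = 1,149.0 / 1,893.0 × 100 = 61
Carmond: (2,062.0 + 569.0) / 6,236.0 × 100 = 2,631.0 / 6,236.0 × 100 = 42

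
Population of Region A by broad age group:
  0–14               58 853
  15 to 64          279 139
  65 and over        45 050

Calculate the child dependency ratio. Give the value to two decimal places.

Youth dependency ratio = 58 853 / 279 139 × 100 = 21.08

Youth dependency ratio: 21.08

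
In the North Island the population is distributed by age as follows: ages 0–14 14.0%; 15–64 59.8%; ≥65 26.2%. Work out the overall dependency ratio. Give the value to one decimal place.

Total dependency ratio = (14.0 + 26.2) / 59.8 × 100 = 40.2 / 59.8 × 100 = 67.2

Total dependency ratio: 67.2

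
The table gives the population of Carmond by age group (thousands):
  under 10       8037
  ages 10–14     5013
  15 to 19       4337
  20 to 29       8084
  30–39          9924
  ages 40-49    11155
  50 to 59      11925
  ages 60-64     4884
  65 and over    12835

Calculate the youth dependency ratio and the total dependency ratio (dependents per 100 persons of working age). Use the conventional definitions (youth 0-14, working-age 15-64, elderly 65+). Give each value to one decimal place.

0–14: 8037 + 5013 = 13050
15–64: 4337 + 8084 + 9924 + 11155 + 11925 + 4884 = 50309
65+: 12835
Youth dependency ratio = 13050 / 50309 × 100 = 25.9
Total dependency ratio = (13050 + 12835) / 50309 × 100 = 25885 / 50309 × 100 = 51.5

Youth dependency ratio: 25.9
Total dependency ratio: 51.5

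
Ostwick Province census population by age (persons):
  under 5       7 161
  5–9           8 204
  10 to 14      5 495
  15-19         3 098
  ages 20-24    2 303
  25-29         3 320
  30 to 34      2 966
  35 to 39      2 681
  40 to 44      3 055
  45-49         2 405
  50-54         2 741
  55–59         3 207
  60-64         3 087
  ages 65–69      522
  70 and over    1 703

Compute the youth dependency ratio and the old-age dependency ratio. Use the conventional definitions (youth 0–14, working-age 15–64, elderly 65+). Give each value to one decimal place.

Youth dependency ratio: 72.3
Old-age dependency ratio: 7.7

0–14: 7 161 + 8 204 + 5 495 = 20 860
15–64: 3 098 + 2 303 + 3 320 + 2 966 + 2 681 + 3 055 + 2 405 + 2 741 + 3 207 + 3 087 = 28 863
65+: 522 + 1 703 = 2 225
Youth dependency ratio = 20 860 / 28 863 × 100 = 72.3
Old-age dependency ratio = 2 225 / 28 863 × 100 = 7.7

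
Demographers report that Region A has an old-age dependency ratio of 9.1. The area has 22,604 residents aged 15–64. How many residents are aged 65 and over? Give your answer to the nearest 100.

Aged 65 and over: 2,100

Old-age dependency ratio = elderly / working-age × 100
9.1 = E / 22,604 × 100
⇒ 2,100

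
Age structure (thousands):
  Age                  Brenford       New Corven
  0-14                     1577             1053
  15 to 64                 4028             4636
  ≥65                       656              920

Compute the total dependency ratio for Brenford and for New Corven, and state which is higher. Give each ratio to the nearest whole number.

Brenford: 55
New Corven: 43
Higher: Brenford

Brenford: (1577 + 656) / 4028 × 100 = 2233 / 4028 × 100 = 55
New Corven: (1053 + 920) / 4636 × 100 = 1973 / 4636 × 100 = 43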